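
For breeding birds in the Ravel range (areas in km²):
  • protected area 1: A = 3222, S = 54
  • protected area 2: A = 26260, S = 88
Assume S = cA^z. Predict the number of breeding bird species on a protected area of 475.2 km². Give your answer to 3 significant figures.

z = ln(88/54) / ln(26260/3222) = 0.4884 / 2.0980 = 0.2328
c = 54 / 3222^0.2328 = 54 / 6.555 = 8.238
S₃ = 8.238 × 475.2^0.2328 = 8.238 × 4.198 ≈ 34.59

34.6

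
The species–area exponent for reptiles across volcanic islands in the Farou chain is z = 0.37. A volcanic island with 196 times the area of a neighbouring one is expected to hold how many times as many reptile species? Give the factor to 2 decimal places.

S₂/S₁ = (A₂/A₁)^z = 196^0.37
ln(S₂/S₁) = 0.37 × ln 196 = 0.37 × 5.2781 = 1.9529
S₂/S₁ = e^1.9529 ≈ 7.049

7.05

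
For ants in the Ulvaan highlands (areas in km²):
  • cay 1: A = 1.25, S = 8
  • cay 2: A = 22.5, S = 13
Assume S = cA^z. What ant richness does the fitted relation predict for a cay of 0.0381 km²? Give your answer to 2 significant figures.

z = ln(13/8) / ln(22.5/1.25) = 0.4855 / 2.8904 = 0.1680
c = 8 / 1.25^0.1680 = 8 / 1.038 = 7.706
S₃ = 7.706 × 0.0381^0.1680 = 7.706 × 0.5776 ≈ 4.451

4.5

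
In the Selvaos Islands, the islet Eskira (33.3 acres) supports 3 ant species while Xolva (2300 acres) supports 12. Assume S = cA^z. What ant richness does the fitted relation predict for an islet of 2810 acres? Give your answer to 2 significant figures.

z = ln(12/3) / ln(2300/33.3) = 1.3863 / 4.2351 = 0.3273
c = 3 / 33.3^0.3273 = 3 / 3.15 = 0.9523
S₃ = 0.9523 × 2810^0.3273 = 0.9523 × 13.45 ≈ 12.81

13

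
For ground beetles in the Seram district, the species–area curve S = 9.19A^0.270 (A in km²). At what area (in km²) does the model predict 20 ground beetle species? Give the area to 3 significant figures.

17.8 km²

20 = 9.19 × A^0.27  ⇒  A^0.27 = 20/9.19 = 2.176
ln A = ln(2.176) / 0.27 = 0.7776 / 0.27 = 2.8801
A = e^2.8801 ≈ 17.82 km²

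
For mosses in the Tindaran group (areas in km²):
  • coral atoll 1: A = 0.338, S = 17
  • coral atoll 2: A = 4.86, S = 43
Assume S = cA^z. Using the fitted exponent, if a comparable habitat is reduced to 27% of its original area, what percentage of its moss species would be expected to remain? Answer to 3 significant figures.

63.4%

z = ln(43/17) / ln(4.86/0.338) = 0.9280 / 2.6657 = 0.3481
S_new/S_old = (A_new/A_old)^z = 0.27^0.3481 = exp(0.3481 × -1.3093) = 0.6339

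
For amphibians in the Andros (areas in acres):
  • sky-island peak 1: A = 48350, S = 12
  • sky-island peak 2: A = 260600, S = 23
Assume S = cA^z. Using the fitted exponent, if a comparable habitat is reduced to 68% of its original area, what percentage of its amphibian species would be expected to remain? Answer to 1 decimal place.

86.2%

z = ln(23/12) / ln(260600/48350) = 0.6506 / 1.6845 = 0.3862
S_new/S_old = (A_new/A_old)^z = 0.68^0.3862 = exp(0.3862 × -0.3857) = 0.8616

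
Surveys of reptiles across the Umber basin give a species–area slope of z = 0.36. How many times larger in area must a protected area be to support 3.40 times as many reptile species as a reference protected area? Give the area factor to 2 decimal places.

29.95

(A₂/A₁)^0.36 = 3.4, so A₂/A₁ = 3.4^(1/0.36) = 3.4^2.778
ln(A₂/A₁) = ln 3.4 / 0.36 = 1.2238 / 0.36 = 3.3994
A₂/A₁ = e^3.3994 ≈ 29.95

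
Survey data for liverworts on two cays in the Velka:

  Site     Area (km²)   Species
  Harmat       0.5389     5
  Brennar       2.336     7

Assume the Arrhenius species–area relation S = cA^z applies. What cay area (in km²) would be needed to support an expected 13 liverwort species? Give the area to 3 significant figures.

z = ln(7/5) / ln(2.336/0.5389) = 0.3365 / 1.4667 = 0.2294
c = 5 / 0.5389^0.2294 = 5 / 0.8678 = 5.762
A = (13/5.762)^(1/0.2294) ⇒ ln A = ln(2.256)/0.2294 = 3.5468
A = e^3.5468 ≈ 34.7 km²

34.7 km²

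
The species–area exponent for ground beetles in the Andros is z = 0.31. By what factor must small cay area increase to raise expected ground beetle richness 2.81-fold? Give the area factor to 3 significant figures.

(A₂/A₁)^0.31 = 2.81, so A₂/A₁ = 2.81^(1/0.31) = 2.81^3.226
ln(A₂/A₁) = ln 2.81 / 0.31 = 1.0332 / 0.31 = 3.3329
A₂/A₁ = e^3.3329 ≈ 28.02

28.0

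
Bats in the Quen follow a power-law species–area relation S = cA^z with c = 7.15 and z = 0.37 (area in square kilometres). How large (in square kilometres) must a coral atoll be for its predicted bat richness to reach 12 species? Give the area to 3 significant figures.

12 = 7.15 × A^0.37  ⇒  A^0.37 = 12/7.15 = 1.678
ln A = ln(1.678) / 0.37 = 0.5178 / 0.37 = 1.3994
A = e^1.3994 ≈ 4.053 square kilometres

4.05 square kilometres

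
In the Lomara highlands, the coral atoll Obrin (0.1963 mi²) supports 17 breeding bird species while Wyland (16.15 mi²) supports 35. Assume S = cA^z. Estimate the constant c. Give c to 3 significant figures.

z = ln(S₂/S₁) / ln(A₂/A₁) = ln(35/17) / ln(16.15/0.1963) = 0.7221 / 4.4100 = 0.1637
c = S₁ / A₁^z = 17 / 0.1963^0.1637 = 17 / 0.766 = 22.19

22.2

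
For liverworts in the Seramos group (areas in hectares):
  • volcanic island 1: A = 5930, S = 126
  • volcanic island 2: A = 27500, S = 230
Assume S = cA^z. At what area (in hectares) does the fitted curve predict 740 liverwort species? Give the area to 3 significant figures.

z = ln(230/126) / ln(27500/5930) = 0.6018 / 1.5342 = 0.3923
c = 126 / 5930^0.3923 = 126 / 30.2 = 4.172
A = (740/4.172)^(1/0.3923) ⇒ ln A = ln(177.4)/0.3923 = 13.2010
A = e^13.2010 ≈ 540894 hectares

541000 hectares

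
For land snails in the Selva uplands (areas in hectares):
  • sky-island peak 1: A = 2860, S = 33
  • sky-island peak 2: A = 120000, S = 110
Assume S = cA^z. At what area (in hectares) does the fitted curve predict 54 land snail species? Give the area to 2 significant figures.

z = ln(110/33) / ln(120000/2860) = 1.2040 / 3.7367 = 0.3222
c = 33 / 2860^0.3222 = 33 / 12.99 = 2.54
A = (54/2.54)^(1/0.3222) ⇒ ln A = ln(21.26)/0.3222 = 9.4870
A = e^9.4870 ≈ 13188 hectares

13000 hectares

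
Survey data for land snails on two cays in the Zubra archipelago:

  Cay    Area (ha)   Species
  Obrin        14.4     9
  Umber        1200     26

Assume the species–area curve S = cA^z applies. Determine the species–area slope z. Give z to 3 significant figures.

Taking logs: ln S = ln c + z ln A, so z = (ln S₂ − ln S₁)/(ln A₂ − ln A₁).
z = ln(26/9) / ln(1200/14.4) = ln(2.889) / ln(83.33) = 1.0609 / 4.4228 = 0.2399

0.240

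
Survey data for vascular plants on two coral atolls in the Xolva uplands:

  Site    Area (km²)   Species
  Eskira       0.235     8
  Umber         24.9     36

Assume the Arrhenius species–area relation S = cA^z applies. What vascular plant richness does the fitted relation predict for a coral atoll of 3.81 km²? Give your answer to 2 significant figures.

20

z = ln(36/8) / ln(24.9/0.235) = 1.5041 / 4.6630 = 0.3226
c = 8 / 0.235^0.3226 = 8 / 0.6268 = 12.76
S₃ = 12.76 × 3.81^0.3226 = 12.76 × 1.539 ≈ 19.65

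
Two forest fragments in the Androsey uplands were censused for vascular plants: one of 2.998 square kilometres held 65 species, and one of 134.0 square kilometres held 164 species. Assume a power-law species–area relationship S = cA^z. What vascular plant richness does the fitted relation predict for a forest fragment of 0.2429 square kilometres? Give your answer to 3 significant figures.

z = ln(164/65) / ln(134/2.998) = 0.9255 / 3.7999 = 0.2436
c = 65 / 2.998^0.2436 = 65 / 1.307 = 49.75
S₃ = 49.75 × 0.2429^0.2436 = 49.75 × 0.7085 ≈ 35.25

35.2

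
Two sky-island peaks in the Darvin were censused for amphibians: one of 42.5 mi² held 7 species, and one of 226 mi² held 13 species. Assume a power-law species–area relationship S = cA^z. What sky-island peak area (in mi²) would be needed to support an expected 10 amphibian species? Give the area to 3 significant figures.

z = ln(13/7) / ln(226/42.5) = 0.6190 / 1.6710 = 0.3705
c = 7 / 42.5^0.3705 = 7 / 4.011 = 1.745
A = (10/1.745)^(1/0.3705) ⇒ ln A = ln(5.73)/0.3705 = 4.7123
A = e^4.7123 ≈ 111.3 mi²

111 mi²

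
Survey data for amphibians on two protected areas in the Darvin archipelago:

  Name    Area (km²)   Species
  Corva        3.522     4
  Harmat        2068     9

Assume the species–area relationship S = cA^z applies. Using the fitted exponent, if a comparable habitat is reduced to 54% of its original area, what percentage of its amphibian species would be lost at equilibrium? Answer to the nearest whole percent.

z = ln(9/4) / ln(2068/3.522) = 0.8109 / 6.3753 = 0.1272
S_new/S_old = (A_new/A_old)^z = 0.54^0.1272 = exp(0.1272 × -0.6162) = 0.9246
Fraction lost = 1 − 0.9246 = 0.07539

8%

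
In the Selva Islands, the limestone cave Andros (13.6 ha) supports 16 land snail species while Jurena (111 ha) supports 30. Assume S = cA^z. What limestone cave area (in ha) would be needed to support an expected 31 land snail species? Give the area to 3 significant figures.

124 ha

z = ln(30/16) / ln(111/13.6) = 0.6286 / 2.0995 = 0.2994
c = 16 / 13.6^0.2994 = 16 / 2.185 = 7.324
A = (31/7.324)^(1/0.2994) ⇒ ln A = ln(4.233)/0.2994 = 4.8190
A = e^4.8190 ≈ 123.8 ha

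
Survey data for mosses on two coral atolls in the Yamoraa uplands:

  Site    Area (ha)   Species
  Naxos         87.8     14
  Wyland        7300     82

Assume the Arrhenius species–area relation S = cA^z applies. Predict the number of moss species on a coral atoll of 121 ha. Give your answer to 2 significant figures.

16

z = ln(82/14) / ln(7300/87.8) = 1.7677 / 4.4206 = 0.3999
c = 14 / 87.8^0.3999 = 14 / 5.986 = 2.339
S₃ = 2.339 × 121^0.3999 = 2.339 × 6.805 ≈ 15.92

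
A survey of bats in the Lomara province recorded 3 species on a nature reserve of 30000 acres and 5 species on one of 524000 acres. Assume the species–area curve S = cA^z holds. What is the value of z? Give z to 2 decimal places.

Taking logs: ln S = ln c + z ln A, so z = (ln S₂ − ln S₁)/(ln A₂ − ln A₁).
z = ln(5/3) / ln(524000/30000) = ln(1.667) / ln(17.47) = 0.5108 / 2.8603 = 0.1786

0.18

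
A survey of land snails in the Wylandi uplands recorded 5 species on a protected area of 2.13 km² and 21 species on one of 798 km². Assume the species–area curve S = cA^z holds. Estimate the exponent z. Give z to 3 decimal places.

0.242

Taking logs: ln S = ln c + z ln A, so z = (ln S₂ − ln S₁)/(ln A₂ − ln A₁).
z = ln(21/5) / ln(798/2.13) = ln(4.2) / ln(374.6) = 1.4351 / 5.9260 = 0.2422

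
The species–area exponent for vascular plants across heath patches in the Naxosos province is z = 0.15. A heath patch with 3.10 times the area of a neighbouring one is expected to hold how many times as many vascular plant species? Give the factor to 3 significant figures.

S₂/S₁ = (A₂/A₁)^z = 3.1^0.15
ln(S₂/S₁) = 0.15 × ln 3.1 = 0.15 × 1.1314 = 0.1697
S₂/S₁ = e^0.1697 ≈ 1.185

1.18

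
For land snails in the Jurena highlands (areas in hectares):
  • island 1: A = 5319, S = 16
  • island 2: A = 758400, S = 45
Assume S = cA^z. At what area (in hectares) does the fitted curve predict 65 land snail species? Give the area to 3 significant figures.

4420000 hectares

z = ln(45/16) / ln(758400/5319) = 1.0341 / 4.9599 = 0.2085
c = 16 / 5319^0.2085 = 16 / 5.981 = 2.675
A = (65/2.675)^(1/0.2085) ⇒ ln A = ln(24.3)/0.2085 = 15.3028
A = e^15.3028 ≈ 4424885 hectares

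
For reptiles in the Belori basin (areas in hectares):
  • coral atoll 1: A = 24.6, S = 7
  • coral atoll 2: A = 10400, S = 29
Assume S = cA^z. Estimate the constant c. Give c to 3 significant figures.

z = ln(S₂/S₁) / ln(A₂/A₁) = ln(29/7) / ln(10400/24.6) = 1.4214 / 6.0468 = 0.2351
c = S₁ / A₁^z = 7 / 24.6^0.2351 = 7 / 2.123 = 3.297

3.30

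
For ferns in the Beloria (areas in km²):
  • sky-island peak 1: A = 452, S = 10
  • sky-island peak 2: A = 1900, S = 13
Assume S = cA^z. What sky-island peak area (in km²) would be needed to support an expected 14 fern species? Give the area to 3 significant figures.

2850 km²

z = ln(13/10) / ln(1900/452) = 0.2624 / 1.4359 = 0.1827
c = 10 / 452^0.1827 = 10 / 3.056 = 3.272
A = (14/3.272)^(1/0.1827) ⇒ ln A = ln(4.278)/0.1827 = 7.9552
A = e^7.9552 ≈ 2850 km²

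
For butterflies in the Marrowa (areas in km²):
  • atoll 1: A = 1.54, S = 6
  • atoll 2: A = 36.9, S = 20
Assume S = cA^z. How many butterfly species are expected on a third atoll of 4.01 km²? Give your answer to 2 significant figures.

z = ln(20/6) / ln(36.9/1.54) = 1.2040 / 3.1764 = 0.3790
c = 6 / 1.54^0.3790 = 6 / 1.178 = 5.094
S₃ = 5.094 × 4.01^0.3790 = 5.094 × 1.693 ≈ 8.624

8.6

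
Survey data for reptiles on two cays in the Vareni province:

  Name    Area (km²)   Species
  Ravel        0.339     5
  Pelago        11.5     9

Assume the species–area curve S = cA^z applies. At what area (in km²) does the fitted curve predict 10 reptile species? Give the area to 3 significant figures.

z = ln(9/5) / ln(11.5/0.339) = 0.5878 / 3.5241 = 0.1668
c = 5 / 0.339^0.1668 = 5 / 0.8349 = 5.989
A = (10/5.989)^(1/0.1668) ⇒ ln A = ln(1.67)/0.1668 = 3.0740
A = e^3.0740 ≈ 21.63 km²

21.6 km²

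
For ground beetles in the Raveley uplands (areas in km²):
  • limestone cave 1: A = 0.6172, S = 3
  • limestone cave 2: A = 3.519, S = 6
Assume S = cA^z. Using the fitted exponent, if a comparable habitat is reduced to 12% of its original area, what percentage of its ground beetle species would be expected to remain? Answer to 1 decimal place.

43.0%

z = ln(6/3) / ln(3.519/0.6172) = 0.6931 / 1.7407 = 0.3982
S_new/S_old = (A_new/A_old)^z = 0.12^0.3982 = exp(0.3982 × -2.1203) = 0.4299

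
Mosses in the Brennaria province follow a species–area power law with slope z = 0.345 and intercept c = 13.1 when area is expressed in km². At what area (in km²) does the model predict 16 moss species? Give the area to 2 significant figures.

1.8 km²

16 = 13.1 × A^0.345  ⇒  A^0.345 = 16/13.1 = 1.221
ln A = ln(1.221) / 0.345 = 0.2000 / 0.345 = 0.5796
A = e^0.5796 ≈ 1.785 km²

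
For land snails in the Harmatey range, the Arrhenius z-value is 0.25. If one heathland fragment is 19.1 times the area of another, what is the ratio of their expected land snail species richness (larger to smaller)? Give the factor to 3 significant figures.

2.09

S₂/S₁ = (A₂/A₁)^z = 19.1^0.25
ln(S₂/S₁) = 0.25 × ln 19.1 = 0.25 × 2.9497 = 0.7374
S₂/S₁ = e^0.7374 ≈ 2.091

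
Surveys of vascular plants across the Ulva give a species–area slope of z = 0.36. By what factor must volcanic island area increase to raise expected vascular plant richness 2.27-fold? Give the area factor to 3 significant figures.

(A₂/A₁)^0.36 = 2.27, so A₂/A₁ = 2.27^(1/0.36) = 2.27^2.778
ln(A₂/A₁) = ln 2.27 / 0.36 = 0.8198 / 0.36 = 2.2772
A₂/A₁ = e^2.2772 ≈ 9.749

9.75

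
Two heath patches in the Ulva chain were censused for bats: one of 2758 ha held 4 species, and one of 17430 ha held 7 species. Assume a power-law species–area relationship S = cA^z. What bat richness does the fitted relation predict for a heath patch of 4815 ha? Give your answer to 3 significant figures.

z = ln(7/4) / ln(17430/2758) = 0.5596 / 1.8437 = 0.3035
c = 4 / 2758^0.3035 = 4 / 11.07 = 0.3612
S₃ = 0.3612 × 4815^0.3035 = 0.3612 × 13.12 ≈ 4.737

4.74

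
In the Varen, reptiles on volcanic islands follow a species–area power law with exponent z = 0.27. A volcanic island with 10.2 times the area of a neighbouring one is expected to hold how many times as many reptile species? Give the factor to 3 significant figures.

1.87

S₂/S₁ = (A₂/A₁)^z = 10.2^0.27
ln(S₂/S₁) = 0.27 × ln 10.2 = 0.27 × 2.3224 = 0.6270
S₂/S₁ = e^0.6270 ≈ 1.872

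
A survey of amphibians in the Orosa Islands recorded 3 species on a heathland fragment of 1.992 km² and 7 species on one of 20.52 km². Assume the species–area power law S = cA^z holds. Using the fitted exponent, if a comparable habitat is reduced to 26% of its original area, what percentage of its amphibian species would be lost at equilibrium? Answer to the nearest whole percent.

39%

z = ln(7/3) / ln(20.52/1.992) = 0.8473 / 2.3323 = 0.3633
S_new/S_old = (A_new/A_old)^z = 0.26^0.3633 = exp(0.3633 × -1.3471) = 0.613
Fraction lost = 1 − 0.613 = 0.387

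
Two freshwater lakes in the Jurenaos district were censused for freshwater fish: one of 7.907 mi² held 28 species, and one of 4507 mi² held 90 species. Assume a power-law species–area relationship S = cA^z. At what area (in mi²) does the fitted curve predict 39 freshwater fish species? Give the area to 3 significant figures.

47.9 mi²

z = ln(90/28) / ln(4507/7.907) = 1.1676 / 6.3456 = 0.1840
c = 28 / 7.907^0.1840 = 28 / 1.463 = 19.14
A = (39/19.14)^(1/0.1840) ⇒ ln A = ln(2.038)/0.1840 = 3.8686
A = e^3.8686 ≈ 47.87 mi²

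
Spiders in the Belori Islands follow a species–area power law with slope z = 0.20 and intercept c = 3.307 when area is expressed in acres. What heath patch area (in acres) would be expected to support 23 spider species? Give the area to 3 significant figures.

16300 acres

23 = 3.307 × A^0.2  ⇒  A^0.2 = 23/3.307 = 6.955
ln A = ln(6.955) / 0.2 = 1.9395 / 0.2 = 9.6973
A = e^9.6973 ≈ 16273 acres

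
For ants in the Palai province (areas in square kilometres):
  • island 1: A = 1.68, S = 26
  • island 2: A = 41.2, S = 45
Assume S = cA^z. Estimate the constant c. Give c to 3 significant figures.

23.8

z = ln(S₂/S₁) / ln(A₂/A₁) = ln(45/26) / ln(41.2/1.68) = 0.5486 / 3.1996 = 0.1714
c = S₁ / A₁^z = 26 / 1.68^0.1714 = 26 / 1.093 = 23.79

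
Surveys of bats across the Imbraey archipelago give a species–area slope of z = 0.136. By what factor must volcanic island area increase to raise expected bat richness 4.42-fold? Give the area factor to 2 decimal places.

55686.76

(A₂/A₁)^0.136 = 4.42, so A₂/A₁ = 4.42^(1/0.136) = 4.42^7.353
ln(A₂/A₁) = ln 4.42 / 0.136 = 1.4861 / 0.136 = 10.9275
A₂/A₁ = e^10.9275 ≈ 55687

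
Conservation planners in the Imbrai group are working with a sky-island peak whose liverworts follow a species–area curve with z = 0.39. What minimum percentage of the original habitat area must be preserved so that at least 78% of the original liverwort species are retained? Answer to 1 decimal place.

52.9%

Need (A_new/A_old)^0.39 = 0.78, so A_new/A_old = 0.78^(1/0.39) = 0.78^2.564
ln(A_new/A_old) = ln 0.78 / 0.39 = -0.2485 / 0.39 = -0.6371
A_new/A_old = e^-0.6371 ≈ 0.5288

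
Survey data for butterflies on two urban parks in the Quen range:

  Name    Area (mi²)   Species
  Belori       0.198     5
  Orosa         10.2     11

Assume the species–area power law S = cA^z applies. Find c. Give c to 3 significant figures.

z = ln(S₂/S₁) / ln(A₂/A₁) = ln(11/5) / ln(10.2/0.198) = 0.7885 / 3.9419 = 0.2000
c = S₁ / A₁^z = 5 / 0.198^0.2000 = 5 / 0.7233 = 6.913

6.91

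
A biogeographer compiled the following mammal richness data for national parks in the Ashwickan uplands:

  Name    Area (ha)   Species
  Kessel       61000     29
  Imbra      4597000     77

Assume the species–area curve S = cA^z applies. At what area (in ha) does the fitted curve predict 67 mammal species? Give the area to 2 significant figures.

z = ln(77/29) / ln(4597000/61000) = 0.9765 / 4.3223 = 0.2259
c = 29 / 61000^0.2259 = 29 / 12.05 = 2.406
A = (67/2.406)^(1/0.2259) ⇒ ln A = ln(27.85)/0.2259 = 14.7252
A = e^14.7252 ≈ 2483464 ha

2500000 ha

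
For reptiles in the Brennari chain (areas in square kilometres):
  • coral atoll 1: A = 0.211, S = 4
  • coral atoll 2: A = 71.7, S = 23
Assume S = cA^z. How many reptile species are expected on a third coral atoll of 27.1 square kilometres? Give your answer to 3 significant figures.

z = ln(23/4) / ln(71.7/0.211) = 1.7492 / 5.8284 = 0.3001
c = 4 / 0.211^0.3001 = 4 / 0.6269 = 6.38
S₃ = 6.38 × 27.1^0.3001 = 6.38 × 2.692 ≈ 17.18

17.2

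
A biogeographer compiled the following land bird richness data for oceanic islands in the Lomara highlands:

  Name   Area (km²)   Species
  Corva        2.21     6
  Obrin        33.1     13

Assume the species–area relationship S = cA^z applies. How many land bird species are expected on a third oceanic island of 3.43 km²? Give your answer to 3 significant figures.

6.80

z = ln(13/6) / ln(33.1/2.21) = 0.7732 / 2.7065 = 0.2857
c = 6 / 2.21^0.2857 = 6 / 1.254 = 4.784
S₃ = 4.784 × 3.43^0.2857 = 4.784 × 1.422 ≈ 6.803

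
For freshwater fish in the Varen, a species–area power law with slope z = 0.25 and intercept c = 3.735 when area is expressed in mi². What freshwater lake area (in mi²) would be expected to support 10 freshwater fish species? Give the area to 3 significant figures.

10 = 3.735 × A^0.25  ⇒  A^0.25 = 10/3.735 = 2.677
ln A = ln(2.677) / 0.25 = 0.9848 / 0.25 = 3.9393
A = e^3.9393 ≈ 51.39 mi²

51.4 mi²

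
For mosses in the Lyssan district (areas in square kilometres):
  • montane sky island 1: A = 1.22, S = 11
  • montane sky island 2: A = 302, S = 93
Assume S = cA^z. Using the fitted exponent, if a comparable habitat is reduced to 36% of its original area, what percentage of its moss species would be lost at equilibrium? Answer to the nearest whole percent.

z = ln(93/11) / ln(302/1.22) = 2.1347 / 5.5116 = 0.3873
S_new/S_old = (A_new/A_old)^z = 0.36^0.3873 = exp(0.3873 × -1.0217) = 0.6732
Fraction lost = 1 − 0.6732 = 0.3268

33%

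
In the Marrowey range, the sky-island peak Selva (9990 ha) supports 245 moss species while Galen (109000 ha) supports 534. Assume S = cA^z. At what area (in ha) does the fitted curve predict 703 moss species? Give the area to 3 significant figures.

253000 ha

z = ln(534/245) / ln(109000/9990) = 0.7791 / 2.3898 = 0.3260
c = 245 / 9990^0.3260 = 245 / 20.14 = 12.17
A = (703/12.17)^(1/0.3260) ⇒ ln A = ln(57.78)/0.3260 = 12.4425
A = e^12.4425 ≈ 253333 ha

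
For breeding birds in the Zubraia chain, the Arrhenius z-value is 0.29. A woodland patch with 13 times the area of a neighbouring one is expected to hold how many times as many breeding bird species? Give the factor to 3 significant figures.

S₂/S₁ = (A₂/A₁)^z = 13^0.29
ln(S₂/S₁) = 0.29 × ln 13 = 0.29 × 2.5649 = 0.7438
S₂/S₁ = e^0.7438 ≈ 2.104

2.10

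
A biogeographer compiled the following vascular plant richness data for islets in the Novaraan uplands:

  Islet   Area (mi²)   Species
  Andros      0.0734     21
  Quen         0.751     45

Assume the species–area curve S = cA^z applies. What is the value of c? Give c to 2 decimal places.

z = ln(S₂/S₁) / ln(A₂/A₁) = ln(45/21) / ln(0.751/0.0734) = 0.7621 / 2.3255 = 0.3277
c = S₁ / A₁^z = 21 / 0.0734^0.3277 = 21 / 0.4249 = 49.43

49.43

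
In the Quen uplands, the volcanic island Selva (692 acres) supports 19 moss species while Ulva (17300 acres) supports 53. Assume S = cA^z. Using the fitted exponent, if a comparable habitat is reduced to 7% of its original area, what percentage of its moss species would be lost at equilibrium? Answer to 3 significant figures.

z = ln(53/19) / ln(17300/692) = 1.0259 / 3.2189 = 0.3187
S_new/S_old = (A_new/A_old)^z = 0.07^0.3187 = exp(0.3187 × -2.6593) = 0.4285
Fraction lost = 1 − 0.4285 = 0.5715

57.2%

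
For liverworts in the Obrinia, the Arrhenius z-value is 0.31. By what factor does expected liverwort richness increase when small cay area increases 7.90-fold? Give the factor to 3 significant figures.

S₂/S₁ = (A₂/A₁)^z = 7.9^0.31
ln(S₂/S₁) = 0.31 × ln 7.9 = 0.31 × 2.0669 = 0.6407
S₂/S₁ = e^0.6407 ≈ 1.898

1.90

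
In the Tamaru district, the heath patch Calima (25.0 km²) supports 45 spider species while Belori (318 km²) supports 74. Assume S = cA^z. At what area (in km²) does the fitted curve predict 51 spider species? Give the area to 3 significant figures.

z = ln(74/45) / ln(318/25) = 0.4974 / 2.5432 = 0.1956
c = 45 / 25^0.1956 = 45 / 1.877 = 23.98
A = (51/23.98)^(1/0.1956) ⇒ ln A = ln(2.127)/0.1956 = 3.8588
A = e^3.8588 ≈ 47.41 km²

47.4 km²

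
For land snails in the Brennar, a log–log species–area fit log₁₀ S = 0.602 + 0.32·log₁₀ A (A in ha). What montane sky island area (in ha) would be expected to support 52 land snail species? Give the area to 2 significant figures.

3000 ha

52 = 3.999 × A^0.32  ⇒  A^0.32 = 52/3.999 = 13
ln A = ln(13) / 0.32 = 2.5651 / 0.32 = 8.0159
A = e^8.0159 ≈ 3029 ha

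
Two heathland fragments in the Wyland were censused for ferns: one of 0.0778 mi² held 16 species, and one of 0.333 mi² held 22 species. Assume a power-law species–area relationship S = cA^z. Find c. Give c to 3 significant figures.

z = ln(S₂/S₁) / ln(A₂/A₁) = ln(22/16) / ln(0.333/0.0778) = 0.3185 / 1.4540 = 0.2190
c = S₁ / A₁^z = 16 / 0.0778^0.2190 = 16 / 0.5716 = 27.99

28.0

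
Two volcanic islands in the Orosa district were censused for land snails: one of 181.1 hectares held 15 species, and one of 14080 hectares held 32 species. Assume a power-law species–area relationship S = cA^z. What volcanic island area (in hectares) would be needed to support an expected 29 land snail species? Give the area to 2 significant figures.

z = ln(32/15) / ln(14080/181.1) = 0.7577 / 4.3535 = 0.1740
c = 15 / 181.1^0.1740 = 15 / 2.472 = 6.069
A = (29/6.069)^(1/0.1740) ⇒ ln A = ln(4.778)/0.1740 = 8.9869
A = e^8.9869 ≈ 7998 hectares

8000 hectares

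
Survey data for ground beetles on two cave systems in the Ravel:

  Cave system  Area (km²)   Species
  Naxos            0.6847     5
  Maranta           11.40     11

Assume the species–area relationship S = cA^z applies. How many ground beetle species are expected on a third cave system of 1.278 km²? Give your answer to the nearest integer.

6

z = ln(11/5) / ln(11.4/0.6847) = 0.7885 / 2.8124 = 0.2804
c = 5 / 0.6847^0.2804 = 5 / 0.8993 = 5.56
S₃ = 5.56 × 1.278^0.2804 = 5.56 × 1.071 ≈ 5.956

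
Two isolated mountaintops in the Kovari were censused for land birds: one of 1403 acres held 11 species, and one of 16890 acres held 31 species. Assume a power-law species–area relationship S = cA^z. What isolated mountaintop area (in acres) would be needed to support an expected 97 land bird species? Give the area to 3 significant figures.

z = ln(31/11) / ln(16890/1403) = 1.0361 / 2.4881 = 0.4164
c = 11 / 1403^0.4164 = 11 / 20.44 = 0.5381
A = (97/0.5381)^(1/0.4164) ⇒ ln A = ln(180.2)/0.4164 = 12.4739
A = e^12.4739 ≈ 261412 acres

261000 acres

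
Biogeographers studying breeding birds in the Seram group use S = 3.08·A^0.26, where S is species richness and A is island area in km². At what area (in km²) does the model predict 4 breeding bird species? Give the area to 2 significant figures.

4 = 3.08 × A^0.26  ⇒  A^0.26 = 4/3.08 = 1.299
ln A = ln(1.299) / 0.26 = 0.2614 / 0.26 = 1.0052
A = e^1.0052 ≈ 2.733 km²

2.7 km²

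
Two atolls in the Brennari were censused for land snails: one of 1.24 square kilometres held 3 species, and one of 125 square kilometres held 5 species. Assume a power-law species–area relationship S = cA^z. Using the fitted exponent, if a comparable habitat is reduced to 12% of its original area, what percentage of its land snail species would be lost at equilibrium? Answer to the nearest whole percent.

z = ln(5/3) / ln(125/1.24) = 0.5108 / 4.6132 = 0.1107
S_new/S_old = (A_new/A_old)^z = 0.12^0.1107 = exp(0.1107 × -2.1203) = 0.7907
Fraction lost = 1 − 0.7907 = 0.2093

21%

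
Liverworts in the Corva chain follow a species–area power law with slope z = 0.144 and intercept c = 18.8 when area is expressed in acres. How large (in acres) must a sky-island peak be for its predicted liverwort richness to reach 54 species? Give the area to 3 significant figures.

54 = 18.8 × A^0.144  ⇒  A^0.144 = 54/18.8 = 2.872
ln A = ln(2.872) / 0.144 = 1.0551 / 0.144 = 7.3273
A = e^7.3273 ≈ 1521 acres

1520 acres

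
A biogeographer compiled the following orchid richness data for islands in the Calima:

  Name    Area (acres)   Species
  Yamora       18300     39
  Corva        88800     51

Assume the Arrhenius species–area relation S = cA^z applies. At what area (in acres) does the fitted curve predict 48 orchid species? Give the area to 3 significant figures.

62100 acres

z = ln(51/39) / ln(88800/18300) = 0.2683 / 1.5795 = 0.1698
c = 39 / 18300^0.1698 = 39 / 5.296 = 7.364
A = (48/7.364)^(1/0.1698) ⇒ ln A = ln(6.518)/0.1698 = 11.0372
A = e^11.0372 ≈ 62143 acres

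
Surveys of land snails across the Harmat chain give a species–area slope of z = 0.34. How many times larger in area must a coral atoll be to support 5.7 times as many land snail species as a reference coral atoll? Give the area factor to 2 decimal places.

167.17

(A₂/A₁)^0.34 = 5.7, so A₂/A₁ = 5.7^(1/0.34) = 5.7^2.941
ln(A₂/A₁) = ln 5.7 / 0.34 = 1.7405 / 0.34 = 5.1190
A₂/A₁ = e^5.1190 ≈ 167.2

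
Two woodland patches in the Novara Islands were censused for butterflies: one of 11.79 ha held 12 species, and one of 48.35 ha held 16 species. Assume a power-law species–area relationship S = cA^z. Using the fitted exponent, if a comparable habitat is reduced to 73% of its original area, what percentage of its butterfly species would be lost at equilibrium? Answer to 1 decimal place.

6.2%

z = ln(16/12) / ln(48.35/11.79) = 0.2877 / 1.4112 = 0.2039
S_new/S_old = (A_new/A_old)^z = 0.73^0.2039 = exp(0.2039 × -0.3147) = 0.9379
Fraction lost = 1 − 0.9379 = 0.06214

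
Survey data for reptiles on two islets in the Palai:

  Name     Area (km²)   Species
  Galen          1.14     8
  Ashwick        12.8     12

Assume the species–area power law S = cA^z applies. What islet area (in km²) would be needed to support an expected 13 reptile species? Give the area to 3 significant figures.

20.6 km²

z = ln(12/8) / ln(12.8/1.14) = 0.4055 / 2.4184 = 0.1677
c = 8 / 1.14^0.1677 = 8 / 1.022 = 7.826
A = (13/7.826)^(1/0.1677) ⇒ ln A = ln(1.661)/0.1677 = 3.0269
A = e^3.0269 ≈ 20.63 km²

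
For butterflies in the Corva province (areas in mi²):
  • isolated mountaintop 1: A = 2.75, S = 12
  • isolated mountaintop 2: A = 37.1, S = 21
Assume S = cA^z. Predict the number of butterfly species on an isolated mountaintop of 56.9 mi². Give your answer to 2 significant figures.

23

z = ln(21/12) / ln(37.1/2.75) = 0.5596 / 2.6020 = 0.2151
c = 12 / 2.75^0.2151 = 12 / 1.243 = 9.654
S₃ = 9.654 × 56.9^0.2151 = 9.654 × 2.385 ≈ 23.02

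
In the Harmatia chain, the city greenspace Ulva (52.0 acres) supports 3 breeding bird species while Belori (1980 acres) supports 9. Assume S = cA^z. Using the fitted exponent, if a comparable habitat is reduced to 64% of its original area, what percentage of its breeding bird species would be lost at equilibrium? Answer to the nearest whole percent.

z = ln(9/3) / ln(1980/52) = 1.0986 / 3.6396 = 0.3018
S_new/S_old = (A_new/A_old)^z = 0.64^0.3018 = exp(0.3018 × -0.4463) = 0.874
Fraction lost = 1 − 0.874 = 0.126

13%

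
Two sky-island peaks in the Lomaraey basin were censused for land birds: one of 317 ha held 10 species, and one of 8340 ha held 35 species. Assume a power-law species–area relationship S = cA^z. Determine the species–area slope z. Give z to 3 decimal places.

Taking logs: ln S = ln c + z ln A, so z = (ln S₂ − ln S₁)/(ln A₂ − ln A₁).
z = ln(35/10) / ln(8340/317) = ln(3.5) / ln(26.31) = 1.2528 / 3.2699 = 0.3831

0.383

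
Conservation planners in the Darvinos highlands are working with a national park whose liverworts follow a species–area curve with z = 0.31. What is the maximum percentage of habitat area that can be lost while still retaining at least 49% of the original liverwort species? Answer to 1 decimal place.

90.0%

Need (A_new/A_old)^0.31 = 0.49, so A_new/A_old = 0.49^(1/0.31) = 0.49^3.226
ln(A_new/A_old) = ln 0.49 / 0.31 = -0.7133 / 0.31 = -2.3011
A_new/A_old = e^-2.3011 ≈ 0.1001
Fraction that can be lost = 1 − 0.1001 = 0.8999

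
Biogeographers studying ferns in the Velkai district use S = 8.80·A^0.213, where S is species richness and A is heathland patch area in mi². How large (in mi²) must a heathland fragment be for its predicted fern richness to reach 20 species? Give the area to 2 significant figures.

20 = 8.8 × A^0.213  ⇒  A^0.213 = 20/8.8 = 2.273
ln A = ln(2.273) / 0.213 = 0.8210 / 0.213 = 3.8544
A = e^3.8544 ≈ 47.2 mi²

47 mi²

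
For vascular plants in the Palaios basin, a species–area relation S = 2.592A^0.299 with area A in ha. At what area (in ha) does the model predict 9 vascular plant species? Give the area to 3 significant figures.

9 = 2.592 × A^0.299  ⇒  A^0.299 = 9/2.592 = 3.472
ln A = ln(3.472) / 0.299 = 1.2448 / 0.299 = 4.1632
A = e^4.1632 ≈ 64.28 ha

64.3 ha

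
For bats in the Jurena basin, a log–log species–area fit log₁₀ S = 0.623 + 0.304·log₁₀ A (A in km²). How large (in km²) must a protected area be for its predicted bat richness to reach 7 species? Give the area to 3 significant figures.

5.38 km²

7 = 4.198 × A^0.304  ⇒  A^0.304 = 7/4.198 = 1.668
ln A = ln(1.668) / 0.304 = 0.5114 / 0.304 = 1.6822
A = e^1.6822 ≈ 5.378 km²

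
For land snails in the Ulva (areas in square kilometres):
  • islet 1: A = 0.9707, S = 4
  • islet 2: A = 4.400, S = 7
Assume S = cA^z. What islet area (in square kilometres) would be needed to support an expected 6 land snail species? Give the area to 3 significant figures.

2.90 square kilometres

z = ln(7/4) / ln(4.4/0.9707) = 0.5596 / 1.5113 = 0.3703
c = 4 / 0.9707^0.3703 = 4 / 0.989 = 4.044
A = (6/4.044)^(1/0.3703) ⇒ ln A = ln(1.484)/0.3703 = 1.0653
A = e^1.0653 ≈ 2.902 square kilometres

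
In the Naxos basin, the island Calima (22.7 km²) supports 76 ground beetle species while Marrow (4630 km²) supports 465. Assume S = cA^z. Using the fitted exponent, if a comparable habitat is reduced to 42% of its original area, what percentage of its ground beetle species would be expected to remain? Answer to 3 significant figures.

74.4%

z = ln(465/76) / ln(4630/22.7) = 1.8113 / 5.3179 = 0.3406
S_new/S_old = (A_new/A_old)^z = 0.42^0.3406 = exp(0.3406 × -0.8675) = 0.7442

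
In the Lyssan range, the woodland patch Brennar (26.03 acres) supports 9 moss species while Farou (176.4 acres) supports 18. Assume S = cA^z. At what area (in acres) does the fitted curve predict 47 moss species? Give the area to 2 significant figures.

z = ln(18/9) / ln(176.4/26.03) = 0.6931 / 1.9135 = 0.3622
c = 9 / 26.03^0.3622 = 9 / 3.256 = 2.764
A = (47/2.764)^(1/0.3622) ⇒ ln A = ln(17.01)/0.3622 = 7.8223
A = e^7.8223 ≈ 2496 acres

2500 acres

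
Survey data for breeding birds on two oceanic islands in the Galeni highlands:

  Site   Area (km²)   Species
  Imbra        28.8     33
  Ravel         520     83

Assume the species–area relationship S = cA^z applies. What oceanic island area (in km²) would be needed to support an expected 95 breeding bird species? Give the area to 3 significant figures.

794 km²

z = ln(83/33) / ln(520/28.8) = 0.9223 / 2.8935 = 0.3188
c = 33 / 28.8^0.3188 = 33 / 2.919 = 11.31
A = (95/11.31)^(1/0.3188) ⇒ ln A = ln(8.403)/0.3188 = 6.6775
A = e^6.6775 ≈ 794.3 km²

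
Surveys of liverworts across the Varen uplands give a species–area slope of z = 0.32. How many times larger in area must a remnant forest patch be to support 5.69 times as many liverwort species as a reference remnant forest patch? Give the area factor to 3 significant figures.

229

(A₂/A₁)^0.32 = 5.69, so A₂/A₁ = 5.69^(1/0.32) = 5.69^3.125
ln(A₂/A₁) = ln 5.69 / 0.32 = 1.7387 / 0.32 = 5.4335
A₂/A₁ = e^5.4335 ≈ 228.9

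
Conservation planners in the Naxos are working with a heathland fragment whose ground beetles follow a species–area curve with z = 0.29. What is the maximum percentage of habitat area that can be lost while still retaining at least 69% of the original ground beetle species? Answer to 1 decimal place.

Need (A_new/A_old)^0.29 = 0.69, so A_new/A_old = 0.69^(1/0.29) = 0.69^3.448
ln(A_new/A_old) = ln 0.69 / 0.29 = -0.3711 / 0.29 = -1.2795
A_new/A_old = e^-1.2795 ≈ 0.2782
Fraction that can be lost = 1 − 0.2782 = 0.7218

72.2%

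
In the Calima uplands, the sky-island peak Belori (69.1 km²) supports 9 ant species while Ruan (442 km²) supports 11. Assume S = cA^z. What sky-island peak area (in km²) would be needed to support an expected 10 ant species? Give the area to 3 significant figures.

z = ln(11/9) / ln(442/69.1) = 0.2007 / 1.8558 = 0.1081
c = 9 / 69.1^0.1081 = 9 / 1.581 = 5.693
A = (10/5.693)^(1/0.1081) ⇒ ln A = ln(1.757)/0.1081 = 5.2099
A = e^5.2099 ≈ 183.1 km²

183 km²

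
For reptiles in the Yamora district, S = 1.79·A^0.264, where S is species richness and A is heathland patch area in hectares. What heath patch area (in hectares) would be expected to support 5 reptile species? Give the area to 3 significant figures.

5 = 1.79 × A^0.264  ⇒  A^0.264 = 5/1.79 = 2.793
ln A = ln(2.793) / 0.264 = 1.0272 / 0.264 = 3.8910
A = e^3.8910 ≈ 48.96 hectares

49.0 hectares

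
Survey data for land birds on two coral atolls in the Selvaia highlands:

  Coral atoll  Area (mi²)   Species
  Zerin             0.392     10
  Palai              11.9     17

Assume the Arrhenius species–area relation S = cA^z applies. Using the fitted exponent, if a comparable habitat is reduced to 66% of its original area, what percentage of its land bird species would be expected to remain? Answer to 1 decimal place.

z = ln(17/10) / ln(11.9/0.392) = 0.5306 / 3.4130 = 0.1555
S_new/S_old = (A_new/A_old)^z = 0.66^0.1555 = exp(0.1555 × -0.4155) = 0.9374

93.7%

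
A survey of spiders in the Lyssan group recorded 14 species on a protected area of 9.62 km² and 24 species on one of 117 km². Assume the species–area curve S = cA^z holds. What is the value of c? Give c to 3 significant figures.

z = ln(S₂/S₁) / ln(A₂/A₁) = ln(24/14) / ln(117/9.62) = 0.5390 / 2.4983 = 0.2157
c = S₁ / A₁^z = 14 / 9.62^0.2157 = 14 / 1.63 = 8.59

8.59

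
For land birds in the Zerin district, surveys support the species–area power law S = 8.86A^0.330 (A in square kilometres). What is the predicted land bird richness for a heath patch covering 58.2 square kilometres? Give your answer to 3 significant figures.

33.9

S = 8.86 × 58.2^0.33 = 8.86 × 3.823 ≈ 33.87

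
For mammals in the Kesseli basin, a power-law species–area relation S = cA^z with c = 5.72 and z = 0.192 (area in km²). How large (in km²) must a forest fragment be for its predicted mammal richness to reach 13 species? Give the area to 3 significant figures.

71.9 km²

13 = 5.72 × A^0.192  ⇒  A^0.192 = 13/5.72 = 2.273
ln A = ln(2.273) / 0.192 = 0.8210 / 0.192 = 4.2759
A = e^4.2759 ≈ 71.95 km²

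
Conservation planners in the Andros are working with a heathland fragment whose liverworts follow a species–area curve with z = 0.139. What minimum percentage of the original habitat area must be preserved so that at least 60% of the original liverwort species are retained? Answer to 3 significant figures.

Need (A_new/A_old)^0.139 = 0.6, so A_new/A_old = 0.6^(1/0.139) = 0.6^7.194
ln(A_new/A_old) = ln 0.6 / 0.139 = -0.5108 / 0.139 = -3.6750
A_new/A_old = e^-3.6750 ≈ 0.02535

2.53%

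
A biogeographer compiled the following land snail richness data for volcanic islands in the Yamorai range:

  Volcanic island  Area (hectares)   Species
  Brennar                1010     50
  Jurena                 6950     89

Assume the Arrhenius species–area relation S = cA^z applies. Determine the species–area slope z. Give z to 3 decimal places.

0.299

Taking logs: ln S = ln c + z ln A, so z = (ln S₂ − ln S₁)/(ln A₂ − ln A₁).
z = ln(89/50) / ln(6950/1010) = ln(1.78) / ln(6.881) = 0.5766 / 1.9288 = 0.2990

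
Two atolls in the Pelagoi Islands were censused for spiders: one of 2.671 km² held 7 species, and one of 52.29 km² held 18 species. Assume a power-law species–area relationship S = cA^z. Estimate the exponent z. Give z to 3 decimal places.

0.318

Taking logs: ln S = ln c + z ln A, so z = (ln S₂ − ln S₁)/(ln A₂ − ln A₁).
z = ln(18/7) / ln(52.29/2.671) = ln(2.571) / ln(19.58) = 0.9445 / 2.9744 = 0.3175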